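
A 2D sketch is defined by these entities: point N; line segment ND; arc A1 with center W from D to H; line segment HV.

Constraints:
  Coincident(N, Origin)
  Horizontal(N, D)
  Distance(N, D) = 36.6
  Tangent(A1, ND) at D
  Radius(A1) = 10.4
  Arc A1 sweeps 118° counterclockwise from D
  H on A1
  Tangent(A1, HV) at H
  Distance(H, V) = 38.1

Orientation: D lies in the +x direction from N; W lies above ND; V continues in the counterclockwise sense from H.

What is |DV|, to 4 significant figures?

49.69

N is at the origin; N and D share the same y with |ND| = 36.6 and D on the +x side, so D = (36.60, 0.000). Tangency of A1 to ND means the radius WD is perpendicular to ND, so W = D + (0, 10.4) = (36.60, 10.40). On A1, D sits at bearing -90° from W; a 118° counterclockwise sweep puts H at bearing 28°, so H = W + 10.4·(cos 28°, sin 28°) = (45.78, 15.28). Tangency of A1 to HV means the radius WH is perpendicular to HV, so HV runs along (−sin 28°, cos 28°); with |HV| = 38.1, V = (27.90, 48.92). Then |DV| = |V − D| = 49.69.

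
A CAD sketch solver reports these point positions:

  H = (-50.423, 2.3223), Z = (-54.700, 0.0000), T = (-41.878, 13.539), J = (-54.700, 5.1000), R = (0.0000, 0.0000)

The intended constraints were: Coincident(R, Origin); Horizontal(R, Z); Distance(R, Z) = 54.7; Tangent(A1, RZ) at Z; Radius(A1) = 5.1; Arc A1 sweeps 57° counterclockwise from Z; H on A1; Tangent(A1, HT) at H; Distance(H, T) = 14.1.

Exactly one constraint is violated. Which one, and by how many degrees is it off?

Tangent(A1, HT) at H — off by 4.30°.

R = (0.00, 0.00) ✓; R.y = 0.00, Z.y = 0.00 ✓; |RZ| = 54.70 ✓; ∠(JZ, ZR) = 90.00° ✓; |JZ| = 5.100 ✓; bearing(J→H) − bearing(J→Z) = 57.00° ✓; |JH| = 5.100 ✓; ∠(JH, HT) = 94.30° ✗; |HT| = 14.10 ✓.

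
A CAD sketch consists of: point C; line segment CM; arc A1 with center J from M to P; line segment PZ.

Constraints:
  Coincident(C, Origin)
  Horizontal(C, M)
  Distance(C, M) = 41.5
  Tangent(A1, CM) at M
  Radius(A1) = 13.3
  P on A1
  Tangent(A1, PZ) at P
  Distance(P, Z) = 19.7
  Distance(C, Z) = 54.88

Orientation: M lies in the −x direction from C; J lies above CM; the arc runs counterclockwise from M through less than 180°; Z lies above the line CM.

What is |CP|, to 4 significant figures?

36.34

Checks: |JP| = 13.30 ✓; ∠(JP, PZ) = 90.00° ✓; |PZ| = 19.70 ✓; |CZ| = 54.88 ✓.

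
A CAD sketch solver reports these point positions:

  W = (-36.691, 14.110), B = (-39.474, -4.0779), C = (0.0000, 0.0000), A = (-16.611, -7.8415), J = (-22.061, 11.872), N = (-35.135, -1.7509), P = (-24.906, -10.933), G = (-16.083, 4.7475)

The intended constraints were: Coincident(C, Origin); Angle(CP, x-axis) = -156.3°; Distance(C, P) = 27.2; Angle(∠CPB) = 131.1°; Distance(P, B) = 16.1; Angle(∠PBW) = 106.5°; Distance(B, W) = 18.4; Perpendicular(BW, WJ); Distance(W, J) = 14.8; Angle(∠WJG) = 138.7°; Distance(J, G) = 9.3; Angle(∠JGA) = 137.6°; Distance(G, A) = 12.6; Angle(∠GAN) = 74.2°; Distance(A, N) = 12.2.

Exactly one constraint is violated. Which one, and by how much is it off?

Distance(A, N) = 12.2 — off by 7.30.

C = (0.00, 0.00) ✓; CP at -156.3° ✓; |CP| = 27.20 ✓; ∠CPB = 131.1° ✓; |PB| = 16.10 ✓; ∠PBW = 106.5° ✓; |BW| = 18.40 ✓; ∠(BW, WJ) = 90.00° ✓; |WJ| = 14.80 ✓; ∠WJG = 138.7° ✓; |JG| = 9.300 ✓; ∠JGA = 137.6° ✓; |GA| = 12.60 ✓; ∠GAN = 74.20° ✓; |AN| = 19.50 ✗.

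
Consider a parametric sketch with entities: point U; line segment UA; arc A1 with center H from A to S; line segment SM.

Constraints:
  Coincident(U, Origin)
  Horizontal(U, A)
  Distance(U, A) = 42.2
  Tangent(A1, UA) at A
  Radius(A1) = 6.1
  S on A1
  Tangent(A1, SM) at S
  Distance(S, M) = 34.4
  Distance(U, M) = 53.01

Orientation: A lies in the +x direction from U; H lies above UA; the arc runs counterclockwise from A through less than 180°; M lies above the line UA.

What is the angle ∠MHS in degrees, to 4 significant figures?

79.94°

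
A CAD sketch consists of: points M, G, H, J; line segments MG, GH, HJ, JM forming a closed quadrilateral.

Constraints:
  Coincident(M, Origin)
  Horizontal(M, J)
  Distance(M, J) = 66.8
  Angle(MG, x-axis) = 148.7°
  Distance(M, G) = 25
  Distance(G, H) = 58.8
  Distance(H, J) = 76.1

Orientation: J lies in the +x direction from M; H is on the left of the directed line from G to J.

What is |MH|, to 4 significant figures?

60.01

M is at the origin; MJ is horizontal with |MJ| = 66.8 and J in +x, so J = (66.8, 0). MG runs at 148.7° with |MG| = 25.0, so G = (-21.36, 12.99). H is determined by |GH| = 58.8 and |HJ| = 76.1 together: it lies at the intersection of circle(G, 58.8) and circle(J, 76.1). With |GJ| = 89.11, the foot of the radical line on GJ is 31.46 from G and the perpendicular offset is √(58.8² − 31.46²) = 49.67. Taking the left-of-GJ solution: H = (17.00, 57.55).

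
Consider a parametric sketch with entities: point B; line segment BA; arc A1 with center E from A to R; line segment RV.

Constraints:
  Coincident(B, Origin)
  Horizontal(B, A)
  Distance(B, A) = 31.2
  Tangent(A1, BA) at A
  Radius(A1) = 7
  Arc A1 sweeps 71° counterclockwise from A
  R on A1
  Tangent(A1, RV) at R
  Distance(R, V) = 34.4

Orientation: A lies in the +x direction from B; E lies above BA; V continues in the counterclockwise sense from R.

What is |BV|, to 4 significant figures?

61.56

B is at the origin; BA is horizontal with |BA| = 31.2 and A on the +x side, so A = (31.20, 0.000). Since A1 is tangent to BA there, EA ⟂ BA, so E = A + (0, 7) = (31.20, 7.000). On A1, A sits at bearing -90° from E; a 71° counterclockwise sweep puts R at bearing -19°, so R = E + 7.0·(cos -19°, sin -19°) = (37.82, 4.721). Tangency of A1 to RV means the radius ER is perpendicular to RV, so RV runs along (−sin -19°, cos -19°); with |RV| = 34.4, V = (49.02, 37.25). Then |BV| = |V − B| = 61.56.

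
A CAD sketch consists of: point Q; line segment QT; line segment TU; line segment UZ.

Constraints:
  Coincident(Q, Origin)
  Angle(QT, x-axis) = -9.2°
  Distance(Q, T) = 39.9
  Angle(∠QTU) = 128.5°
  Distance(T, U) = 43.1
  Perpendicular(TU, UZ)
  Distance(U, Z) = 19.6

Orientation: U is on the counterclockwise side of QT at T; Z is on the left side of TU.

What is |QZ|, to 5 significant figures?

68.926

∠QTU = 128.5°, so TU runs at -9.2° + (180° − 128.5°) = 42.300° from the x-axis; with |TU| = 43.1, U = T + 43.1·(cos 42.300°, sin 42.300°) = (71.265, 22.628). TU ⟂ UZ; with |UZ| = 19.6 on the left of TU, Z = U + 19.6·(-0.67301, 0.73963) = (58.074, 37.124). Then |QZ| = |Z − Q| = 68.926.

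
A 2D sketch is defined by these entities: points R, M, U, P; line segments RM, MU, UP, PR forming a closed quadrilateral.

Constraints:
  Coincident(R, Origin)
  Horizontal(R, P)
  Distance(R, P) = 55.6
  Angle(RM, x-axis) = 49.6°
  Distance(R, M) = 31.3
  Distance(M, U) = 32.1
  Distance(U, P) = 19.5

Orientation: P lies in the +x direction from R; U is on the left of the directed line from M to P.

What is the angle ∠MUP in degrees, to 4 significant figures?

108.9°

R is at the origin; RP is horizontal with |RP| = 55.6 and P in +x, so P = (55.6, 0). RM runs at 49.6° with |RM| = 31.3, so M = (20.29, 23.84). U is determined by |MU| = 32.1 and |UP| = 19.5 together: it lies at the intersection of circle(M, 32.1) and circle(P, 19.5). With |MP| = 42.61, the foot of the radical line on MP is 28.93 from M and the perpendicular offset is √(32.1² − 28.93²) = 13.90. Taking the left-of-MP solution: U = (52.05, 19.17).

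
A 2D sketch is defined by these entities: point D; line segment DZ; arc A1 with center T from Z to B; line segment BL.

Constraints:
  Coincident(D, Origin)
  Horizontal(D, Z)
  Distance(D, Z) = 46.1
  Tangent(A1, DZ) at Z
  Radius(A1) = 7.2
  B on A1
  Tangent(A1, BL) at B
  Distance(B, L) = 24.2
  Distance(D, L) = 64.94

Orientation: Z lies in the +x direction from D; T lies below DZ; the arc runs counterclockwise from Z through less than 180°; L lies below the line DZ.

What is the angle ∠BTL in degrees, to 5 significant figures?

73.431°

D is at the origin; D and Z share the same y with |DZ| = 46.1 and Z on the +x side, so Z = (46.100, 0.0000). Since A1 is tangent to DZ there, TZ ⟂ DZ, so T = Z + (0, -7.2) = (46.100, -7.2000). Since TB ⟂ BL (tangency), |TL| = √(7.2² + 24.2²) = 25.248 regardless of where B sits on A1. So L lies on both circle(D, 64.94) and circle(T, 25.248); the below-DZ intersection is L = (57.821, -29.563). B is the foot of the tangent from L: B = (40.941, -12.222).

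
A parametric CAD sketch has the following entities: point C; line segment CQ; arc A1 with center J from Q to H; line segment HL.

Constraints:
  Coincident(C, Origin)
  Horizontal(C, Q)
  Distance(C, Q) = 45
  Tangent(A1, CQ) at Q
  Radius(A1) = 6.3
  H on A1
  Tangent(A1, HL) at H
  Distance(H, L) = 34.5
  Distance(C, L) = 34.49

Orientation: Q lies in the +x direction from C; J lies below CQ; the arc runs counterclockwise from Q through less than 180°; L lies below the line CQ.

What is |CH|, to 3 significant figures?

40.2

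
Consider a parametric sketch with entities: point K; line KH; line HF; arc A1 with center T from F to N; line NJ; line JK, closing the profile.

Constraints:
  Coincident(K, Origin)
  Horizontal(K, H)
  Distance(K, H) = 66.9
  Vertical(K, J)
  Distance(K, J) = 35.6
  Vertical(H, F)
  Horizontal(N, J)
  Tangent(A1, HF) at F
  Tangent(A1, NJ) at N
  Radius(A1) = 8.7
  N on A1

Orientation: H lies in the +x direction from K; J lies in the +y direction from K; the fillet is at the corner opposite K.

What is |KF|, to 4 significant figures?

72.11

K is at the origin; KH is horizontal with |KH| = 66.9 and H on the +x side, so H = (66.90, 0.000). KJ is vertical with |KJ| = 35.6 and J on the +y side, so J = (0.000, 35.60). The virtual corner opposite K is at (66.90, 35.60). The tangent condition forces TF to be normal to HF and since A1 is tangent to NJ there, TN ⟂ NJ, with radius 8.7, so the center T sits 8.7 in from both sides at T = (58.20, 26.90). That places the tangent points at F = (66.90, 26.90) on HF and N = (58.20, 35.60) on NJ. Then |KF| = |F − K| = 72.11.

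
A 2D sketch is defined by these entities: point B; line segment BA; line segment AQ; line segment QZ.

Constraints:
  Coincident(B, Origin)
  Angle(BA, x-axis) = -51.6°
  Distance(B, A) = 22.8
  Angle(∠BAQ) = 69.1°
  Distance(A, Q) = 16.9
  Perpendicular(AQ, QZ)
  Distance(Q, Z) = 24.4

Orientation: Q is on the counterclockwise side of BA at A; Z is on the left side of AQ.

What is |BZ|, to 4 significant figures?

9.298

∠BAQ = 69.1°, so AQ runs at -51.6° + (180° − 69.1°) = 59.30° from the x-axis; with |AQ| = 16.9, Q = A + 16.9·(cos 59.30°, sin 59.30°) = (22.79, -3.337). AQ ⟂ QZ; with |QZ| = 24.4 on the left of AQ, Z = Q + 24.4·(-0.8599, 0.5105) = (1.810, 9.121). Then |BZ| = |Z − B| = 9.298.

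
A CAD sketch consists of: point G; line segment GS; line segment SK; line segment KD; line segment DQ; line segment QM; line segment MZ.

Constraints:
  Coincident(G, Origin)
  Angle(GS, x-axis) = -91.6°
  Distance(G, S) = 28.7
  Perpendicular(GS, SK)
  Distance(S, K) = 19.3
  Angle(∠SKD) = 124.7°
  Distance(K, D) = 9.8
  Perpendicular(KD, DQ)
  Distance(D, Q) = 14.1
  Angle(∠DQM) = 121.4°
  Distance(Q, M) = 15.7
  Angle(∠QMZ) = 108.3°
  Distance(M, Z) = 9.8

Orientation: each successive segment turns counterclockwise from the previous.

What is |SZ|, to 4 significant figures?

0.1148

G is at the origin; GS runs at -91.6° with length 28.7, so S = (-0.8014, -28.69). The perpendicularity gives SK at right angles to GS, so SK runs at -1.600°; with |SK| = 19.3, K = (18.49, -29.23). ∠SKD = 124.7° gives KD at 53.70° from the x-axis; with |KD| = 9.8, D = (24.29, -21.33). KD is perpendicular to DQ, so DQ runs at 143.7°; with |DQ| = 14.1, Q = (12.93, -12.98). ∠DQM = 121.4° gives QM at -157.7° from the x-axis; with |QM| = 15.7, M = (-1.597, -18.94). ∠QMZ = 108.3° gives MZ at -86.00° from the x-axis; with |MZ| = 9.8, Z = (-0.9129, -28.72). Then |SZ| = |Z − S| = 0.1148.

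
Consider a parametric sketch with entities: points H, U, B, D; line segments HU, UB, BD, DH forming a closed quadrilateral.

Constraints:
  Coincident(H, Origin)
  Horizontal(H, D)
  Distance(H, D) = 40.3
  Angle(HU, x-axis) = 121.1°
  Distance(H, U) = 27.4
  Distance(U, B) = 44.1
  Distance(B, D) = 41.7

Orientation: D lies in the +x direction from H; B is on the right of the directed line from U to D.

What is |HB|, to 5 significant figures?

17.576

H is at the origin; HD is horizontal with |HD| = 40.3 and D in +x, so D = (40.3, 0). HU runs at 121.1° with |HU| = 27.4, so U = (-14.153, 23.462). B is determined by |UB| = 44.1 and |BD| = 41.7 together: it lies at the intersection of circle(U, 44.1) and circle(D, 41.7). With |UD| = 59.292, the foot of the radical line on UD is 31.383 from U and the perpendicular offset is √(44.1² − 31.383²) = 30.983. Taking the right-of-UD solution: B = (2.4085, -17.410).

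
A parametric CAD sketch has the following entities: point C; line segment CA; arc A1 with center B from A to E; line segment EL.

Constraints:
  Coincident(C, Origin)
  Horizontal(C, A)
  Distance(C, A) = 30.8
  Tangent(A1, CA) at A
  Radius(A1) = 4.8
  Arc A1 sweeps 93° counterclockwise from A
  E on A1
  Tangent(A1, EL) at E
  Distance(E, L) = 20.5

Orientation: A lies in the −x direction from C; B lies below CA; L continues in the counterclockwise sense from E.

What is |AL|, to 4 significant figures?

25.79

C is at the origin; C and A share the same y with |CA| = 30.8 and A on the −x side, so A = (-30.80, 0.000). Tangency of A1 to CA means the radius BA is perpendicular to CA, so B = A + (0, -4.8) = (-30.80, -4.800). On A1, A sits at bearing 90° from B; a 93° counterclockwise sweep puts E at bearing 183°, so E = B + 4.8·(cos 183°, sin 183°) = (-35.59, -5.051). A1 meets EL tangentially, so BE is at right angles to EL, so EL runs along (−sin 183°, cos 183°); with |EL| = 20.5, L = (-34.52, -25.52). Then |AL| = |L − A| = 25.79.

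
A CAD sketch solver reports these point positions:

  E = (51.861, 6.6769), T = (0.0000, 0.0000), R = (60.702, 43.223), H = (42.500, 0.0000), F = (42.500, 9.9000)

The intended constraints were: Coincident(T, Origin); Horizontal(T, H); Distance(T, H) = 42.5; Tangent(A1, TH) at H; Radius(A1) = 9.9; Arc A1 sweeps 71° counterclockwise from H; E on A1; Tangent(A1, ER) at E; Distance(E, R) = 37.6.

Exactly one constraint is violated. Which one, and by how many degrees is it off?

Tangent(A1, ER) at E — off by 5.40°.

T = (0.00, 0.00) ✓; T.y = 0.00, H.y = 0.00 ✓; |TH| = 42.50 ✓; ∠(FH, HT) = 90.00° ✓; |FH| = 9.900 ✓; bearing(F→E) − bearing(F→H) = 71.00° ✓; |FE| = 9.900 ✓; ∠(FE, ER) = 84.60° ✗; |ER| = 37.60 ✓.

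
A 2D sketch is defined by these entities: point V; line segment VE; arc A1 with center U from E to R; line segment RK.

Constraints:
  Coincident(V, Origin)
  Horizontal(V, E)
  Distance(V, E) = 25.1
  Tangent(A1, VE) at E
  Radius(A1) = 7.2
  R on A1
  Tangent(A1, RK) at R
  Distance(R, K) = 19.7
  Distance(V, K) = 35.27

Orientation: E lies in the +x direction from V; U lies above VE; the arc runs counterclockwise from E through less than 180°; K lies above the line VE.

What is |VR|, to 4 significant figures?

33.15

V is at the origin; V and E share the same y with |VE| = 25.1 and E on the +x side, so E = (25.10, 0.000). A1 meets VE tangentially, so UE is at right angles to VE, so U = E + (0, 7.2) = (25.10, 7.200). Since UR ⟂ RK (tangency), |UK| = √(7.2² + 19.7²) = 20.97 regardless of where R sits on A1. So K lies on both circle(V, 35.27) and circle(U, 20.97); the above-VE intersection is K = (21.60, 27.88). R is the foot of the tangent from K: R = (31.36, 10.76).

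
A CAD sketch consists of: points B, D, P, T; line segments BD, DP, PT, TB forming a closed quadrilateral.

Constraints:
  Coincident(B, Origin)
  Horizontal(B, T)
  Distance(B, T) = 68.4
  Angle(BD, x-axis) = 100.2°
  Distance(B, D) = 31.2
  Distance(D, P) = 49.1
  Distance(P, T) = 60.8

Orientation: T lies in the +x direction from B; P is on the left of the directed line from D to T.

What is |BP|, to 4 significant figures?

65.26

Checks: |DP| = 49.10 ✓; |PT| = 60.80 ✓.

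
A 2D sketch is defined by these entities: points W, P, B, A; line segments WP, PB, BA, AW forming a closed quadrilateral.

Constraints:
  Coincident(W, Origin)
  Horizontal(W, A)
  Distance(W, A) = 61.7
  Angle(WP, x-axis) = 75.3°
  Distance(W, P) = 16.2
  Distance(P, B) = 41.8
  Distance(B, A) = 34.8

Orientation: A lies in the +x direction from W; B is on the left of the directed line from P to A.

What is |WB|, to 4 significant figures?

52.65

W is at the origin; W and A share the same y with |WA| = 61.7 and A in +x, so A = (61.7, 0). WP runs at 75.3° with |WP| = 16.2, so P = (4.111, 15.67). B is determined by |PB| = 41.8 and |BA| = 34.8 together: it lies at the intersection of circle(P, 41.8) and circle(A, 34.8). With |PA| = 59.68, the foot of the radical line on PA is 34.33 from P and the perpendicular offset is √(41.8² − 34.33²) = 23.84. Taking the left-of-PA solution: B = (43.50, 29.66).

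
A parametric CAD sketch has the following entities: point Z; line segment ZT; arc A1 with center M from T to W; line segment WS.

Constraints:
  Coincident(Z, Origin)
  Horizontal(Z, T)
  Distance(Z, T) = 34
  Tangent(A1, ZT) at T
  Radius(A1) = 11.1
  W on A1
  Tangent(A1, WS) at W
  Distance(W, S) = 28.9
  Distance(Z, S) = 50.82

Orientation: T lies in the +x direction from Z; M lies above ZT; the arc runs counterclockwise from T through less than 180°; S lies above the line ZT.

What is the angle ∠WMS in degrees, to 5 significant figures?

68.989°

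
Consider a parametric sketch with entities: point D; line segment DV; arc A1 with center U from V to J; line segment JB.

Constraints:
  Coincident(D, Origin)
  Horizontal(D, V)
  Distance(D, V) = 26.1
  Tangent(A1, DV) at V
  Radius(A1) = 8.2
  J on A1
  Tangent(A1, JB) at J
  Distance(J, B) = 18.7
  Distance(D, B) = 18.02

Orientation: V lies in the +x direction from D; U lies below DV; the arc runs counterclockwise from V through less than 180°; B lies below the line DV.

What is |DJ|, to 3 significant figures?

20.2

D is at the origin; D and V share the same y with |DV| = 26.1 and V on the +x side, so V = (26.1, 0.00). Since A1 is tangent to DV there, UV ⟂ DV, so U = V + (0, -8.2) = (26.1, -8.20). Since UJ ⟂ JB (tangency), |UB| = √(8.2² + 18.7²) = 20.4 regardless of where J sits on A1. So B lies on both circle(D, 18.02) and circle(U, 20.4); the below-DV intersection is B = (7.41, -16.4). J is the foot of the tangent from B: J = (20.1, -2.65).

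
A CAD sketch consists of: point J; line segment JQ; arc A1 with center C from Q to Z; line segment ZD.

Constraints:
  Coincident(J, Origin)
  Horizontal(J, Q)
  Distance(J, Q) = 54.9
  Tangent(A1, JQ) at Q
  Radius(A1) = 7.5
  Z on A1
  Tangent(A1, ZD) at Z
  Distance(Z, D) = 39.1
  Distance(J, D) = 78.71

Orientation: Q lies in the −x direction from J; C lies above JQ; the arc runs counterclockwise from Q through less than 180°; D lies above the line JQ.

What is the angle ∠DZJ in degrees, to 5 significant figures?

125.83°

Checks: |JQ| = 54.90 ✓; |CZ| = 7.500 ✓; ∠(CZ, ZD) = 90.00° ✓; |ZD| = 39.10 ✓; |JD| = 78.71 ✓.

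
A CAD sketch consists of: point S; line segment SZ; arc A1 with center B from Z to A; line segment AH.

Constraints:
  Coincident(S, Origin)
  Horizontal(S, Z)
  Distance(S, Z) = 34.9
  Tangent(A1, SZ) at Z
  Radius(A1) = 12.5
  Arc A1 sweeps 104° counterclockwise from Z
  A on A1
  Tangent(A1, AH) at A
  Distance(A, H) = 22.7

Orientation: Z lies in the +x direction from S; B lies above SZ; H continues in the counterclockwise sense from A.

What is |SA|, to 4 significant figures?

49.52

S is at the origin; S and Z share the same y with |SZ| = 34.9 and Z on the +x side, so Z = (34.90, 0.000). A1 meets SZ tangentially, so BZ is at right angles to SZ, so B = Z + (0, 12.5) = (34.90, 12.50). On A1, Z sits at bearing -90° from B; a 104° counterclockwise sweep puts A at bearing 14°, so A = B + 12.5·(cos 14°, sin 14°) = (47.03, 15.52). Then |SA| = |A − S| = 49.52.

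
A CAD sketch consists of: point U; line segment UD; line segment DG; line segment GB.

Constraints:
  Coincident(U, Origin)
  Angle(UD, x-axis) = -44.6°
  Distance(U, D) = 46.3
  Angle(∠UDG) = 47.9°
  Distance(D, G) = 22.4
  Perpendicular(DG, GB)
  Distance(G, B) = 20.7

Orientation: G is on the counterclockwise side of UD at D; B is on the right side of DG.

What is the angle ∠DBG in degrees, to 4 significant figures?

47.26°

U is at the origin; UD runs at -44.6° with length 46.3, so D = 46.3·(cos -44.6°, sin -44.6°) = (32.97, -32.51). ∠UDG = 47.9°, so DG runs at -44.6° + (180° − 47.9°) = 87.50° from the x-axis; with |DG| = 22.4, G = D + 22.4·(cos 87.50°, sin 87.50°) = (33.94, -10.13). The perpendicularity gives GB at right angles to DG; with |GB| = 20.7 on the right of DG, B = G + 20.7·(0.9990, -0.04362) = (54.62, -11.03). Then cos ∠DBG = BD·BG / (|BD||BG|), giving 47.26°.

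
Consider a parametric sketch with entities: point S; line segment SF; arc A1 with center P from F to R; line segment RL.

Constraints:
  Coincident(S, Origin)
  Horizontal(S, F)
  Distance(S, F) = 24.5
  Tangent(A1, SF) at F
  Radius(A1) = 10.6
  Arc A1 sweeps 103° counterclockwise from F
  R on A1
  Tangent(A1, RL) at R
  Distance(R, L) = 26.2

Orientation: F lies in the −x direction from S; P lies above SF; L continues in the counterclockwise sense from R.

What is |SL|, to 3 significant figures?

43.4

S is at the origin; S and F share the same y with |SF| = 24.5 and F on the −x side, so F = (-24.5, 0.00). Tangency of A1 to SF means the radius PF is perpendicular to SF, so P = F + (0, 10.6) = (-24.5, 10.6). On A1, F sits at bearing -90° from P; a 103° counterclockwise sweep puts R at bearing 13°, so R = P + 10.6·(cos 13°, sin 13°) = (-14.2, 13.0). The tangent condition forces PR to be normal to RL, so RL runs along (−sin 13°, cos 13°); with |RL| = 26.2, L = (-20.1, 38.5). Then |SL| = |L − S| = 43.4.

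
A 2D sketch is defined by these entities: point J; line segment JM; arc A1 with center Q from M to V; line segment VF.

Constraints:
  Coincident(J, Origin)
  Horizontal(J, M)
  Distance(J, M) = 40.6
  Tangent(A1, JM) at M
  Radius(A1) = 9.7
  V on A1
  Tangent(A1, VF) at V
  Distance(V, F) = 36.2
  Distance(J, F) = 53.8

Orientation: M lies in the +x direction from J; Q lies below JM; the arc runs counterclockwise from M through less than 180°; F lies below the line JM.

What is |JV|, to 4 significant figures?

32.25

Checks: |QV| = 9.700 ✓; ∠(QV, VF) = 90.00° ✓; |VF| = 36.20 ✓; |JF| = 53.80 ✓.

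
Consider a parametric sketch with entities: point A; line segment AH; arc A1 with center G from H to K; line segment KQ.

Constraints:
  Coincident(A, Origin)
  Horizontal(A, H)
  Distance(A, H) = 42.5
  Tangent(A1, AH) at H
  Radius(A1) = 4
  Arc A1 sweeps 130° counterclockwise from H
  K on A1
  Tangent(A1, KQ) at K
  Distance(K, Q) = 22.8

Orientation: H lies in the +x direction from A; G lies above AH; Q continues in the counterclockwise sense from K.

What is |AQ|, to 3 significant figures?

39.2

On A1, H sits at bearing -90° from G; a 130° counterclockwise sweep puts K at bearing 40°, so K = G + 4.0·(cos 40°, sin 40°) = (45.6, 6.57). Tangency of A1 to KQ means the radius GK is perpendicular to KQ, so KQ runs along (−sin 40°, cos 40°); with |KQ| = 22.8, Q = (30.9, 24.0). Then |AQ| = |Q − A| = 39.2.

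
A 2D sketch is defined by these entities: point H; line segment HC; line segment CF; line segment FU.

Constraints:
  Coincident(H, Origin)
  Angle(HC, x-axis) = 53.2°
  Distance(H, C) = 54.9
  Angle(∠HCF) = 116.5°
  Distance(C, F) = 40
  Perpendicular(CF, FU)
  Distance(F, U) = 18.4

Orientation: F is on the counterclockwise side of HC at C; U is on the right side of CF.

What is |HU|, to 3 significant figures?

93.4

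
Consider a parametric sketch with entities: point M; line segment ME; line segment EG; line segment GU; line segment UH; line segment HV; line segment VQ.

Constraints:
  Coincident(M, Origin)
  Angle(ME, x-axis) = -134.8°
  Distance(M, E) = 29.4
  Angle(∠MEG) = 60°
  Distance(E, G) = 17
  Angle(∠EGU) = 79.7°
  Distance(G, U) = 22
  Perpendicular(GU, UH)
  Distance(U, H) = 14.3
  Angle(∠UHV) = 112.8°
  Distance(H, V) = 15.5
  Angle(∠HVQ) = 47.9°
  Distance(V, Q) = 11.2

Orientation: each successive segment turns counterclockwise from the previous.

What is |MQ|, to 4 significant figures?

18.49

M is at the origin; ME runs at -134.8° with length 29.4, so E = (-20.72, -20.86). ∠MEG = 60.0° gives EG at -14.80° from the x-axis; with |EG| = 17.0, G = (-4.280, -25.20). ∠EGU = 79.7° gives GU at 85.50° from the x-axis; with |GU| = 22.0, U = (-2.554, -3.272). GU is perpendicular to UH, so UH runs at 175.5°; with |UH| = 14.3, H = (-16.81, -2.150). ∠UHV = 112.8° gives HV at -117.3° from the x-axis; with |HV| = 15.5, V = (-23.92, -15.92). ∠HVQ = 47.9° gives VQ at 14.80° from the x-axis; with |VQ| = 11.2, Q = (-13.09, -13.06). Then |MQ| = |Q − M| = 18.49.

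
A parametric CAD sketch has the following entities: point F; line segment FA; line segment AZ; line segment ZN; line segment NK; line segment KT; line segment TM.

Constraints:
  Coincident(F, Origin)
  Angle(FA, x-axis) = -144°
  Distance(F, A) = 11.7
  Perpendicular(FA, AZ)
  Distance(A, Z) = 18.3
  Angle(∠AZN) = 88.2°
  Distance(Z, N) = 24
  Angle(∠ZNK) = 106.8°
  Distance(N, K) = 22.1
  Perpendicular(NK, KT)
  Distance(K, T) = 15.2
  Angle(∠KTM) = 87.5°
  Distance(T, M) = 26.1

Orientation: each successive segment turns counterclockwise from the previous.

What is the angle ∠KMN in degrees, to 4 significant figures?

45.88°

F is at the origin; FA runs at -144.0° with length 11.7, so A = (-9.465, -6.877). FA is perpendicular to AZ, so AZ runs at -54.00°; with |AZ| = 18.3, Z = (1.291, -21.68). ∠AZN = 88.2° gives ZN at 37.80° from the x-axis; with |ZN| = 24.0, N = (20.25, -6.972). ∠ZNK = 106.8° gives NK at 111.0° from the x-axis; with |NK| = 22.1, K = (12.33, 13.66). NK is perpendicular to KT, so KT runs at -159.0°; with |KT| = 15.2, T = (-1.856, 8.213). ∠KTM = 87.5° gives TM at -66.50° from the x-axis; with |TM| = 26.1, M = (8.552, -15.72). Then cos ∠KMN = MK·MN / (|MK||MN|), giving 45.88°.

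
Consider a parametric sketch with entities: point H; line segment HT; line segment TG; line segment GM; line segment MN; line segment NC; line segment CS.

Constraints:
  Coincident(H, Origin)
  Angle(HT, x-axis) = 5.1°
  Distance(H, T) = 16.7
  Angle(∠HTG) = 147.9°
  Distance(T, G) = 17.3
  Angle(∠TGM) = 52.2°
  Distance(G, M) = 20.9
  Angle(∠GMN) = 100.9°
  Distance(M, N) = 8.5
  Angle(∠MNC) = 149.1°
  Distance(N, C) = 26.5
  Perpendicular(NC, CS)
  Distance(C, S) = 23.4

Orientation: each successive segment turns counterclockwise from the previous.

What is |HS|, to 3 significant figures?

35.3

∠MNC = 149.1° gives NC at -85.0° from the x-axis; with |NC| = 26.5, C = (8.82, -16.7). NC ⟂ CS, so CS runs at 5.00°; with |CS| = 23.4, S = (32.1, -14.7). Then |HS| = |S − H| = 35.3.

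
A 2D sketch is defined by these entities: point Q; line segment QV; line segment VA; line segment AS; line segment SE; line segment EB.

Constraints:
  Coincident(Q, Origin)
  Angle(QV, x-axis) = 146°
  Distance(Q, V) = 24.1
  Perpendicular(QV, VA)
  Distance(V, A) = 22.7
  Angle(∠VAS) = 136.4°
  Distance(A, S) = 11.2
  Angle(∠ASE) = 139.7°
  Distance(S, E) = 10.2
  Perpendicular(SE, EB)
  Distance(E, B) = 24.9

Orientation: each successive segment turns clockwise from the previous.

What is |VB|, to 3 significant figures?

21.7

Q is at the origin; QV runs at 146.0° with length 24.1, so V = (-20.0, 13.5). QV is perpendicular to VA, so VA runs at 56.0°; with |VA| = 22.7, A = (-7.29, 32.3). ∠VAS = 136.4° gives AS at 12.4° from the x-axis; with |AS| = 11.2, S = (3.65, 34.7). ∠ASE = 139.7° gives SE at -27.9° from the x-axis; with |SE| = 10.2, E = (12.7, 29.9). The perpendicularity gives EB at right angles to SE, so EB runs at -118°; with |EB| = 24.9, B = (1.02, 7.92). Then |VB| = |B − V| = 21.7.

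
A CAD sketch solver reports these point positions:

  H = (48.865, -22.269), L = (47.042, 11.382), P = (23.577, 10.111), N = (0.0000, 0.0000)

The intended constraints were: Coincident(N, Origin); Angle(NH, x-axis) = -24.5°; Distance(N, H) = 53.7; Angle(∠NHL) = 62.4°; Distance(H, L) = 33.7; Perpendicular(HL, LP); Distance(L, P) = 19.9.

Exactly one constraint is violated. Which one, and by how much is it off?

Distance(L, P) = 19.9 — off by 3.60.

N = (0.00, 0.00) ✓; NH at -24.50° ✓; |NH| = 53.70 ✓; ∠NHL = 62.40° ✓; |HL| = 33.70 ✓; ∠(HL, LP) = 90.00° ✓; |LP| = 23.50 ✗.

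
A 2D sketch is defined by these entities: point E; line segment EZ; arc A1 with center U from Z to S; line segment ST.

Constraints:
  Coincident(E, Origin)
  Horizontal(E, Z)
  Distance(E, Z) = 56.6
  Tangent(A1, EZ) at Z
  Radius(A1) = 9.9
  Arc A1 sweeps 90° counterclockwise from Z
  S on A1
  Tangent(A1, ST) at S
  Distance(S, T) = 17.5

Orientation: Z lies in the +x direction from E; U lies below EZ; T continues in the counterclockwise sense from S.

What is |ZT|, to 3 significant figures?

29.1

E is at the origin; EZ is horizontal with |EZ| = 56.6 and Z on the +x side, so Z = (56.6, 0.00). A1 meets EZ tangentially, so UZ is at right angles to EZ, so U = Z + (0, -9.9) = (56.6, -9.90). On A1, Z sits at bearing 90° from U; a 90° counterclockwise sweep puts S at bearing 180°, so S = U + 9.9·(cos 180°, sin 180°) = (46.7, -9.90). The tangent condition forces US to be normal to ST, so ST runs along (−sin 180°, cos 180°); with |ST| = 17.5, T = (46.7, -27.4). Then |ZT| = |T − Z| = 29.1.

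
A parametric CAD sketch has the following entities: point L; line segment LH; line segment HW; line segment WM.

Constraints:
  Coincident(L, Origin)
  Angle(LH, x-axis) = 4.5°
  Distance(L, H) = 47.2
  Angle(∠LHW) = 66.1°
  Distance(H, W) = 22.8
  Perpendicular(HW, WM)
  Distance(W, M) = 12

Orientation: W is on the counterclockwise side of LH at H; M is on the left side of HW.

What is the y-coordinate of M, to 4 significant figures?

18.05

∠LHW = 66.1°, so HW runs at 4.5° + (180° − 66.1°) = 118.4° from the x-axis; with |HW| = 22.8, W = H + 22.8·(cos 118.4°, sin 118.4°) = (36.21, 23.76). The perpendicularity gives WM at right angles to HW; with |WM| = 12.0 on the left of HW, M = W + 12.0·(-0.8796, -0.4756) = (25.65, 18.05). So M.y = 18.05.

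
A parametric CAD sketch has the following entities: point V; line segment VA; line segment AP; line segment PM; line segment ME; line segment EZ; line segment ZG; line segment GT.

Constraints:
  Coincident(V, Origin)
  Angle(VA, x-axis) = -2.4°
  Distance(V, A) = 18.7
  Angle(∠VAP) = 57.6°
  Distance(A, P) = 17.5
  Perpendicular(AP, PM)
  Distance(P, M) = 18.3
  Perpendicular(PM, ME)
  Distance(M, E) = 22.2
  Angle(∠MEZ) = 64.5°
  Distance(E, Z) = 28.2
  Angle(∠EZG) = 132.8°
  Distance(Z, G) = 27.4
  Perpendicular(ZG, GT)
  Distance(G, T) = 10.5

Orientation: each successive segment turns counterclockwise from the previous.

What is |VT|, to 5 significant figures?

34.012

V is at the origin; VA runs at -2.4° with length 18.7, so A = (18.684, -0.78307). ∠VAP = 57.6° gives AP at 120.00° from the x-axis; with |AP| = 17.5, P = (9.9336, 14.372). AP ⟂ PM, so PM runs at -150.00°; with |PM| = 18.3, M = (-5.9147, 5.2224). PM is perpendicular to ME, so ME runs at -60.000°; with |ME| = 22.2, E = (5.1853, -14.003). ∠MEZ = 64.5° gives EZ at 55.500° from the x-axis; with |EZ| = 28.2, Z = (21.158, 9.2370). ∠EZG = 132.8° gives ZG at 102.70° from the x-axis; with |ZG| = 27.4, G = (15.134, 35.967). ZG is perpendicular to GT, so GT runs at -167.30°; with |GT| = 10.5, T = (4.8911, 33.658). Then |VT| = |T − V| = 34.012.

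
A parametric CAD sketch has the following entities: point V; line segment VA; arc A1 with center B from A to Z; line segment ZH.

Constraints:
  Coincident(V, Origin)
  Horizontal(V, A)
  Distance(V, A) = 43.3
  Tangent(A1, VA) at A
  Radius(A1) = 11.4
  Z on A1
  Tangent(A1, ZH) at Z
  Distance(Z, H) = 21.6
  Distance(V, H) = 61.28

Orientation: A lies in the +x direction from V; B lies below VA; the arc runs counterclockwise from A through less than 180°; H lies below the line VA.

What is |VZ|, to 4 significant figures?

40.24

V is at the origin; V and A share the same y with |VA| = 43.3 and A on the +x side, so A = (43.30, 0.000). Tangency of A1 to VA means the radius BA is perpendicular to VA, so B = A + (0, -11.4) = (43.30, -11.40). Since BZ ⟂ ZH (tangency), |BH| = √(11.4² + 21.6²) = 24.42 regardless of where Z sits on A1. So H lies on both circle(V, 61.28) and circle(B, 24.42); the below-VA intersection is H = (50.48, -34.75). Z is the foot of the tangent from H: Z = (35.23, -19.45).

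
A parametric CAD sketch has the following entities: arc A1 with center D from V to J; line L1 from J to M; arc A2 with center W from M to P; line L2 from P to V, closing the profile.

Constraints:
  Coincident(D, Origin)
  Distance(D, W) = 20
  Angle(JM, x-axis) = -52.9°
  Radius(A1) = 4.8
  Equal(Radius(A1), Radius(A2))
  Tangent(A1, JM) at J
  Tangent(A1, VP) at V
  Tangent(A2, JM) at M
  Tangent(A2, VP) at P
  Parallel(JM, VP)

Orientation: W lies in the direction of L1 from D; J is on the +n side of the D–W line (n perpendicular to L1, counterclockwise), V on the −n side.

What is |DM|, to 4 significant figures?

20.57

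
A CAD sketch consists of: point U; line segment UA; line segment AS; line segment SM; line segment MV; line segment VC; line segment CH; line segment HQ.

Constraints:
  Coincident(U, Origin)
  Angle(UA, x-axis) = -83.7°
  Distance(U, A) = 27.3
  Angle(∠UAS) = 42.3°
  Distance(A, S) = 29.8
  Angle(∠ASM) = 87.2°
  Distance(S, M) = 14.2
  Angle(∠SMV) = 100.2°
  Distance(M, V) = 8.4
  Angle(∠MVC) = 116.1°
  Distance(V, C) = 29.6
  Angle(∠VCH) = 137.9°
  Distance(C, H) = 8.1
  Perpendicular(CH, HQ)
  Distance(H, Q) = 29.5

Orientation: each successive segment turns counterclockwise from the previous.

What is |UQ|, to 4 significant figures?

34.63

U is at the origin; UA runs at -83.7° with length 27.3, so A = (2.996, -27.14). ∠UAS = 42.3° gives AS at 54.00° from the x-axis; with |AS| = 29.8, S = (20.51, -3.026). ∠ASM = 87.2° gives SM at 146.8° from the x-axis; with |SM| = 14.2, M = (8.630, 4.749). ∠SMV = 100.2° gives MV at -133.4° from the x-axis; with |MV| = 8.4, V = (2.858, -1.354). ∠MVC = 116.1° gives VC at -69.50° from the x-axis; with |VC| = 29.6, C = (13.22, -29.08). ∠VCH = 137.9° gives CH at -27.40° from the x-axis; with |CH| = 8.1, H = (20.42, -32.81). The perpendicularity gives HQ at right angles to CH, so HQ runs at 62.60°; with |HQ| = 29.5, Q = (33.99, -6.617). Then |UQ| = |Q − U| = 34.63.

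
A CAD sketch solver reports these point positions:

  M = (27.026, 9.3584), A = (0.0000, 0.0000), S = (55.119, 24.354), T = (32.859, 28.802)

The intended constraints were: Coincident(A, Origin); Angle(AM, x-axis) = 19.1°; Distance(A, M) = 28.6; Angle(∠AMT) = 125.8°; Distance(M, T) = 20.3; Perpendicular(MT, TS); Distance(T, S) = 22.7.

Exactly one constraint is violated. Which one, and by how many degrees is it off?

Perpendicular(MT, TS) — off by 5.40°.

A = (0.00, 0.00) ✓; AM at 19.10° ✓; |AM| = 28.60 ✓; ∠AMT = 125.8° ✓; |MT| = 20.30 ✓; ∠(MT, TS) = 84.60° ✗; |TS| = 22.70 ✓.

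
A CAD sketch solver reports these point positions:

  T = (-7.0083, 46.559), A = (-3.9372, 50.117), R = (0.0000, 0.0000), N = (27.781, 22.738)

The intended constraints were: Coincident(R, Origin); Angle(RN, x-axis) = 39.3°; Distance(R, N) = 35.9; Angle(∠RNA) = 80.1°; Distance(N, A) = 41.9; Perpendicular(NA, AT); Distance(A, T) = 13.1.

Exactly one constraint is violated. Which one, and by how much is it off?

Distance(A, T) = 13.1 — off by 8.40.

R = (0.00, 0.00) ✓; RN at 39.30° ✓; |RN| = 35.90 ✓; ∠RNA = 80.10° ✓; |NA| = 41.90 ✓; ∠(NA, AT) = 90.00° ✓; |AT| = 4.700 ✗.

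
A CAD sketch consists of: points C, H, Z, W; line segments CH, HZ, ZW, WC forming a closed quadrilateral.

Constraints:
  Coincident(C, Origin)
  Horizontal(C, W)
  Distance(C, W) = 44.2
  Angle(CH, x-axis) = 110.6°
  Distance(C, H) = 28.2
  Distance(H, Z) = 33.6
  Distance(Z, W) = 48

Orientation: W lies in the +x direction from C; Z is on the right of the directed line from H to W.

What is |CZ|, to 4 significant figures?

7.361

Checks: |HZ| = 33.60 ✓; |ZW| = 48.00 ✓.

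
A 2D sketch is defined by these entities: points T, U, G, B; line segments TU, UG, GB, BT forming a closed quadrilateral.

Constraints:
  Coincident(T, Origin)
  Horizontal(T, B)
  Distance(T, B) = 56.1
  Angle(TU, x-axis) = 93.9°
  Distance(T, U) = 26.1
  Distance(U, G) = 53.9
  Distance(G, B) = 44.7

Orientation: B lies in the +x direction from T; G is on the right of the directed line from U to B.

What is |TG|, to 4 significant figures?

30.18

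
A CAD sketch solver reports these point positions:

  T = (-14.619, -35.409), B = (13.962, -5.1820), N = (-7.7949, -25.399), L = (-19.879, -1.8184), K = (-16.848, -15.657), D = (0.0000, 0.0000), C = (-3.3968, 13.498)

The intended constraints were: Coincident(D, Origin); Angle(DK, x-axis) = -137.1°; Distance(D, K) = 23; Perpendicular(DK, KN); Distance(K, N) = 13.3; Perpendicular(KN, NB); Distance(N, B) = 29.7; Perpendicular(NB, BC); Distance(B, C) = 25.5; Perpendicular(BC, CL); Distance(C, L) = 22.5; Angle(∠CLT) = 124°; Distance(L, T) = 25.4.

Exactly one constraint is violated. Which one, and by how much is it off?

Distance(L, T) = 25.4 — off by 8.60.

D = (0.00, 0.00) ✓; DK at -137.1° ✓; |DK| = 23.00 ✓; ∠(DK, KN) = 90.00° ✓; |KN| = 13.30 ✓; ∠(KN, NB) = 90.00° ✓; |NB| = 29.70 ✓; ∠(NB, BC) = 90.00° ✓; |BC| = 25.50 ✓; ∠(BC, CL) = 90.00° ✓; |CL| = 22.50 ✓; ∠CLT = 124.0° ✓; |LT| = 34.00 ✗.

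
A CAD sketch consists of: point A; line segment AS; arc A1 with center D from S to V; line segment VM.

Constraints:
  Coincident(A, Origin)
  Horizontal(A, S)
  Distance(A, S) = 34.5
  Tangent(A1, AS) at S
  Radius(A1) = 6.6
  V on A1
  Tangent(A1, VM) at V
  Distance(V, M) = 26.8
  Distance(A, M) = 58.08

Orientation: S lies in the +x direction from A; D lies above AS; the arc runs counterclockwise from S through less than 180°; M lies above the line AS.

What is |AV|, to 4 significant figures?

40.90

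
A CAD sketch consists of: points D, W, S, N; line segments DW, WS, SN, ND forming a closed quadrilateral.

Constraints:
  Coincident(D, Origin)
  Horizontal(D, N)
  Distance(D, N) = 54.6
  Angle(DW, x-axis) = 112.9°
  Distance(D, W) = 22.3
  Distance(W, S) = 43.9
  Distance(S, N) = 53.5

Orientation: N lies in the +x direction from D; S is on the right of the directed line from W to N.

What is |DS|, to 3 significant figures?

21.7

Checks: |WS| = 43.90 ✓; |SN| = 53.50 ✓.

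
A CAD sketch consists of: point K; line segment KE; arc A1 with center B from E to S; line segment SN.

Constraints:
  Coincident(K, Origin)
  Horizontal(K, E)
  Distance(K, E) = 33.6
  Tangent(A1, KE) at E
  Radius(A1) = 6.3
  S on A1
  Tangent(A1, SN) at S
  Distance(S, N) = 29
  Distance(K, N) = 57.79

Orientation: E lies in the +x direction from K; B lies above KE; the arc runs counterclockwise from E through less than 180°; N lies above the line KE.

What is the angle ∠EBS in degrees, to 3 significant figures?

73.4°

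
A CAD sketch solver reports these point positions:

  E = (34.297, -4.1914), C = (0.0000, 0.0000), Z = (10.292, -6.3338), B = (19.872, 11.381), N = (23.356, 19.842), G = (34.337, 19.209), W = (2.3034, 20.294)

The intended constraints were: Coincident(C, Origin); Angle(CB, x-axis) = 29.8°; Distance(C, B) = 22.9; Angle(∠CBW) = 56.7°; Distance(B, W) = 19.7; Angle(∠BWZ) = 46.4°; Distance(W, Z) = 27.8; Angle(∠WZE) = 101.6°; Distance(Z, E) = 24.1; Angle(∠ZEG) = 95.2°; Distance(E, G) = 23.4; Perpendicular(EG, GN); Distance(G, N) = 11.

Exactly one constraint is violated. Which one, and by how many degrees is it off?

Perpendicular(EG, GN) — off by 3.20°.

C = (0.00, 0.00) ✓; CB at 29.80° ✓; |CB| = 22.90 ✓; ∠CBW = 56.70° ✓; |BW| = 19.70 ✓; ∠BWZ = 46.40° ✓; |WZ| = 27.80 ✓; ∠WZE = 101.6° ✓; |ZE| = 24.10 ✓; ∠ZEG = 95.20° ✓; |EG| = 23.40 ✓; ∠(EG, GN) = 86.80° ✗; |GN| = 11.00 ✓.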